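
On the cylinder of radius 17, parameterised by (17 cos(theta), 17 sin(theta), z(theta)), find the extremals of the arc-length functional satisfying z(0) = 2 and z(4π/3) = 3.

Parameterise the cylinder of radius R = 17 as
    r(θ) = (17 cos θ, 17 sin θ, z(θ)).
The arc-length element is
    ds = sqrt(289 + (dz/dθ)^2) dθ,
so the Lagrangian is L = sqrt(289 + z'^2).
L depends on z' only, not on z or θ, so ∂L/∂z = 0 and
    ∂L/∂z' = z' / sqrt(289 + z'^2).
The Euler-Lagrange equation gives
    d/dθ( z' / sqrt(289 + z'^2) ) = 0,
so z' is constant. Integrating once:
    z(θ) = a θ + b,
a helix on the cylinder (a straight line when the cylinder is unrolled). The constants a, b are determined by the endpoint conditions.
With endpoint conditions z(0) = 2 and z(4π/3) = 3: from z(0) = b we get b = 2, and a·4π/3 + 2 = 3 gives a = 3/(4π), so
    z(θ) = (3/(4π)) θ + 2.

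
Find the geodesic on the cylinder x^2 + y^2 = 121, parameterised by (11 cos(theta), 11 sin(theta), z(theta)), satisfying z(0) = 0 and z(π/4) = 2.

Parameterise the cylinder of radius R = 11 as
    r(θ) = (11 cos θ, 11 sin θ, z(θ)).
The arc-length element is
    ds = sqrt(121 + (dz/dθ)^2) dθ,
so the Lagrangian is L = sqrt(121 + z'^2).
L depends on z' only, not on z or θ, so ∂L/∂z = 0 and
    ∂L/∂z' = z' / sqrt(121 + z'^2).
The Euler-Lagrange equation gives
    d/dθ( z' / sqrt(121 + z'^2) ) = 0,
so z' is constant. Integrating once:
    z(θ) = a θ + b,
a helix on the cylinder (a straight line when the cylinder is unrolled). The constants a, b are determined by the endpoint conditions.
With endpoint conditions z(0) = 0 and z(π/4) = 2: from z(0) = b we get b = 0, and a·π/4 + 0 = 2 gives a = 8/π, so
    z(θ) = (8/π) θ.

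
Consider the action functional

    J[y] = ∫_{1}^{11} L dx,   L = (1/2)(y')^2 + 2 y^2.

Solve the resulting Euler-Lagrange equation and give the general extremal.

The Lagrangian is L = (1/2)(y')^2 + 2 y^2.
∂L/∂y = 4y.
∂L/∂y' = y'.
The Euler-Lagrange equation d/dx(∂L/∂y') − ∂L/∂y = 0 becomes:
    y'' - 4 y = 0
General solution: y(x) = A e^(2x) + B e^(-2x), where A and B are arbitrary constants fixed by the endpoint conditions.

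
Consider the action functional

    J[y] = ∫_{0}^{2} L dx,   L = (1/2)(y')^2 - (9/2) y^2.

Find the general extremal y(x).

The Lagrangian is L = (1/2)(y')^2 - (9/2) y^2.
∂L/∂y = -9y.
∂L/∂y' = y'.
The Euler-Lagrange equation d/dx(∂L/∂y') − ∂L/∂y = 0 becomes:
    y'' + 9 y = 0
General solution: y(x) = A sin(3x) + B cos(3x), where A and B are arbitrary constants fixed by the endpoint conditions.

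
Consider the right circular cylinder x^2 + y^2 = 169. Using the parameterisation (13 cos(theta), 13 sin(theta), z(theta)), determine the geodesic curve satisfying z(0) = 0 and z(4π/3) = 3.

Parameterise the cylinder of radius R = 13 as
    r(θ) = (13 cos θ, 13 sin θ, z(θ)).
The arc-length element is
    ds = sqrt(169 + (dz/dθ)^2) dθ,
so the Lagrangian is L = sqrt(169 + z'^2).
L depends on z' only, not on z or θ, so ∂L/∂z = 0 and
    ∂L/∂z' = z' / sqrt(169 + z'^2).
The Euler-Lagrange equation gives
    d/dθ( z' / sqrt(169 + z'^2) ) = 0,
so z' is constant. Integrating once:
    z(θ) = a θ + b,
a helix on the cylinder (a straight line when the cylinder is unrolled). The constants a, b are determined by the endpoint conditions.
With endpoint conditions z(0) = 0 and z(4π/3) = 3: from z(0) = b we get b = 0, and a·4π/3 + 0 = 3 gives a = 9/(4π), so
    z(θ) = (9/(4π)) θ.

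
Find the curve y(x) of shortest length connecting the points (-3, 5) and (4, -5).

Arc-length functional: J[y] = ∫ sqrt(1 + (y')^2) dx.
Lagrangian L = sqrt(1 + (y')^2) has no explicit y dependence, so ∂L/∂y = 0 and the Euler-Lagrange equation gives
    d/dx( y' / sqrt(1 + (y')^2) ) = 0  ⇒  y' / sqrt(1 + (y')^2) = const.
Hence y' is constant, so y(x) is affine.
Fitting the endpoints (-3, 5) and (4, -5):
    slope m = ((-5) − 5) / (4 − (-3)) = -10/7,
    intercept c = 5 − m·(-3) = 5/7.
Extremal: y(x) = (-10/7) x + 5/7.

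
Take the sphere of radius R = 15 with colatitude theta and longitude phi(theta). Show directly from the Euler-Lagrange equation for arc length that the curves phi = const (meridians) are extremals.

On the sphere of radius R = 15 with spherical coordinates (θ, φ), the induced metric is
    ds^2 = 225(dθ^2 + sin^2(θ) dφ^2).
Using θ as the parameter, the arc-length functional becomes
    J[φ] = ∫ 15 sqrt(1 + sin^2(θ) (dφ/dθ)^2) dθ.
So L = 15 sqrt(1 + sin^2(θ) φ'^2). Compute
    ∂L/∂φ = 0  (L has no explicit φ dependence),
    ∂L/∂φ' = 15 sin^2(θ) φ' / sqrt(1 + sin^2(θ) φ'^2).
For the candidate φ(θ) = c (constant), φ' = 0, so ∂L/∂φ' evaluated along the candidate vanishes, and ∂L/∂φ is identically zero. Hence
    d/dθ(∂L/∂φ') − ∂L/∂φ = 0
is satisfied. Therefore meridians φ = const are extremals of arc length — they are geodesics on the sphere.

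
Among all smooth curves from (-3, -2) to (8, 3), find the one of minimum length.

Arc-length functional: J[y] = ∫ sqrt(1 + (y')^2) dx.
Lagrangian L = sqrt(1 + (y')^2) has no explicit y dependence, so ∂L/∂y = 0 and the Euler-Lagrange equation gives
    d/dx( y' / sqrt(1 + (y')^2) ) = 0  ⇒  y' / sqrt(1 + (y')^2) = const.
Hence y' is constant, so y(x) is affine.
Fitting the endpoints (-3, -2) and (8, 3):
    slope m = (3 − (-2)) / (8 − (-3)) = 5/11,
    intercept c = (-2) − m·(-3) = -7/11.
Extremal: y(x) = (5/11) x - 7/11.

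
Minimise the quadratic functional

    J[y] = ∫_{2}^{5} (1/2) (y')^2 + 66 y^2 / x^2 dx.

The Lagrangian is L = (1/2) (y')^2 + 66 y^2 / x^2.
Compute ∂L/∂y = 132y/x^2, ∂L/∂y' = y'.
The Euler-Lagrange equation d/dx(∂L/∂y') − ∂L/∂y = 0 reduces to
    y'' − 132/x^2 · y = 0  (x > 0).
Its general solution is
    y(x) = A x^12 + B x^(-11),
with A, B fixed by the endpoint conditions.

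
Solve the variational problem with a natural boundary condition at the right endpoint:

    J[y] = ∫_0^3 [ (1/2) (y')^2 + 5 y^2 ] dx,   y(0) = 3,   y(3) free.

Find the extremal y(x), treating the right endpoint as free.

The Lagrangian L = (1/2) (y')^2 + 5 y^2 gives
    ∂L/∂y = 10 y,   ∂L/∂y' = y'.
Euler-Lagrange: y'' − 10 y = 0.
With k = sqrt(10), the general solution is
    y(x) = A cosh(sqrt(10) x) + B sinh(sqrt(10) x).
Fixed left endpoint y(0) = 3 ⇒ A = 3.
The right endpoint x = 3 is free, so the natural (transversality) condition is ∂L/∂y' |_{x=3} = 0, i.e. y'(3) = 0.
Compute y'(x) = A k sinh(k x) + B k cosh(k x), so
    y'(3) = A k sinh(k·3) + B k cosh(k·3) = 0
    ⇒ B = −A tanh(k·3) = − 3 tanh(sqrt(10)·3).
Therefore the extremal is
    y(x) = 3 cosh(sqrt(10) x) − 3 tanh(sqrt(10)·3) sinh(sqrt(10) x).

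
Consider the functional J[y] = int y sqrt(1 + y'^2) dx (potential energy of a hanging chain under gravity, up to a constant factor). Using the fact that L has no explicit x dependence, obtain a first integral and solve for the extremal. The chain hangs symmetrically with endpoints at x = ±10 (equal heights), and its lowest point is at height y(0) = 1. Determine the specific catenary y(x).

The Lagrangian L(y, y') = y sqrt(1 + y'^2) has no explicit x dependence, so the Beltrami identity applies:
    L − y' ∂L/∂y' = C.
Compute ∂L/∂y' = y · y' / sqrt(1 + y'^2). Then
    L − y' ∂L/∂y'
    = y sqrt(1 + y'^2) − y · y'^2 / sqrt(1 + y'^2)
    = y (1 + y'^2 − y'^2) / sqrt(1 + y'^2)
    = y / sqrt(1 + y'^2) = C.
Squaring gives y^2 = C^2 (1 + y'^2), i.e.
    y'^2 = y^2 / C^2 − 1.
Separating variables,
    dy / sqrt(y^2 − C^2) = dx / C,
and integrating gives arccosh(y / C) = (x − a)/C, so
    y(x) = C cosh((x − a)/C),
the catenary. The constants C and a are fixed by the two endpoint conditions (and, for the hanging-chain problem, the length constraint selects C).
Now fit the given data. The endpoints x = ±10 are symmetric at equal height, so the catenary is even about its minimum: a = 0 and y(x) = C cosh(x/C). The lowest point is y(0) = C cosh(0) = C, and we are told y(0) = 1, so C = 1. Therefore
    y(x) = cosh(x),
and at the endpoints
    y(±10) = cosh(10).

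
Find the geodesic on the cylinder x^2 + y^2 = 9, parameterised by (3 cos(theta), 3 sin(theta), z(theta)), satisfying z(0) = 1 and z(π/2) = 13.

Parameterise the cylinder of radius R = 3 as
    r(θ) = (3 cos θ, 3 sin θ, z(θ)).
The arc-length element is
    ds = sqrt(9 + (dz/dθ)^2) dθ,
so the Lagrangian is L = sqrt(9 + z'^2).
L depends on z' only, not on z or θ, so ∂L/∂z = 0 and
    ∂L/∂z' = z' / sqrt(9 + z'^2).
The Euler-Lagrange equation gives
    d/dθ( z' / sqrt(9 + z'^2) ) = 0,
so z' is constant. Integrating once:
    z(θ) = a θ + b,
a helix on the cylinder (a straight line when the cylinder is unrolled). The constants a, b are determined by the endpoint conditions.
With endpoint conditions z(0) = 1 and z(π/2) = 13: from z(0) = b we get b = 1, and a·π/2 + 1 = 13 gives a = 24/π, so
    z(θ) = (24/π) θ + 1.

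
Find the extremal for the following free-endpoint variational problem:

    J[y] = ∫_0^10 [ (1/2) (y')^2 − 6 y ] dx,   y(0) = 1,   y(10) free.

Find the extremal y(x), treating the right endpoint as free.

The Lagrangian L = (1/2) (y')^2 − 6 y gives
    ∂L/∂y = −6,   ∂L/∂y' = y'.
Euler-Lagrange: d/dx(y') − (−6) = 0, i.e. y'' + 6 = 0, so
    y(x) = −(6/2) x^2 + C1 x + C2.
Fixed left endpoint y(0) = 1 ⇒ C2 = 1.
The right endpoint x = 10 is free, so the natural (transversality) condition is ∂L/∂y' |_{x=10} = 0, i.e. y'(10) = 0.
Compute y'(x) = −6 x + C1, so y'(10) = −60 + C1 = 0 ⇒ C1 = 60.
Therefore the extremal is
    y(x) = −3 x^2 + 60 x + 1.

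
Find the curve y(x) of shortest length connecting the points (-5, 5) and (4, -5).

Arc-length functional: J[y] = ∫ sqrt(1 + (y')^2) dx.
Lagrangian L = sqrt(1 + (y')^2) has no explicit y dependence, so ∂L/∂y = 0 and the Euler-Lagrange equation gives
    d/dx( y' / sqrt(1 + (y')^2) ) = 0  ⇒  y' / sqrt(1 + (y')^2) = const.
Hence y' is constant, so y(x) is affine.
Fitting the endpoints (-5, 5) and (4, -5):
    slope m = ((-5) − 5) / (4 − (-5)) = -10/9,
    intercept c = 5 − m·(-5) = -5/9.
Extremal: y(x) = (-10/9) x - 5/9.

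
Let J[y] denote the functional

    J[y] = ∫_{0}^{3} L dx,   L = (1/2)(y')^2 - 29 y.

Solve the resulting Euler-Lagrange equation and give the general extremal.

The Lagrangian is L = (1/2)(y')^2 - 29 y.
∂L/∂y = -29.
∂L/∂y' = y'.
The Euler-Lagrange equation d/dx(∂L/∂y') − ∂L/∂y = 0 becomes:
    y'' + 29 = 0
General solution: y(x) = -(29/2) x^2 + A x + B, where A and B are arbitrary constants fixed by the endpoint conditions.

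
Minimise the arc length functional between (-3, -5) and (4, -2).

Arc-length functional: J[y] = ∫ sqrt(1 + (y')^2) dx.
Lagrangian L = sqrt(1 + (y')^2) has no explicit y dependence, so ∂L/∂y = 0 and the Euler-Lagrange equation gives
    d/dx( y' / sqrt(1 + (y')^2) ) = 0  ⇒  y' / sqrt(1 + (y')^2) = const.
Hence y' is constant, so y(x) is affine.
Fitting the endpoints (-3, -5) and (4, -2):
    slope m = ((-2) − (-5)) / (4 − (-3)) = 3/7,
    intercept c = (-5) − m·(-3) = -26/7.
Extremal: y(x) = (3/7) x - 26/7.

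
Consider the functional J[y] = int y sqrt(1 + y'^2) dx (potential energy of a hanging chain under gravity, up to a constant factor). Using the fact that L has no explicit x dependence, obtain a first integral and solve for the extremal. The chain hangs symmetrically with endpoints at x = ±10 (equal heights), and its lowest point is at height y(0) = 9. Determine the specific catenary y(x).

The Lagrangian L(y, y') = y sqrt(1 + y'^2) has no explicit x dependence, so the Beltrami identity applies:
    L − y' ∂L/∂y' = C.
Compute ∂L/∂y' = y · y' / sqrt(1 + y'^2). Then
    L − y' ∂L/∂y'
    = y sqrt(1 + y'^2) − y · y'^2 / sqrt(1 + y'^2)
    = y (1 + y'^2 − y'^2) / sqrt(1 + y'^2)
    = y / sqrt(1 + y'^2) = C.
Squaring gives y^2 = C^2 (1 + y'^2), i.e.
    y'^2 = y^2 / C^2 − 1.
Separating variables,
    dy / sqrt(y^2 − C^2) = dx / C,
and integrating gives arccosh(y / C) = (x − a)/C, so
    y(x) = C cosh((x − a)/C),
the catenary. The constants C and a are fixed by the two endpoint conditions (and, for the hanging-chain problem, the length constraint selects C).
Now fit the given data. The endpoints x = ±10 are symmetric at equal height, so the catenary is even about its minimum: a = 0 and y(x) = C cosh(x/C). The lowest point is y(0) = C cosh(0) = C, and we are told y(0) = 9, so C = 9. Therefore
    y(x) = 9 cosh(x/9),
and at the endpoints
    y(±10) = 9 cosh(10/9).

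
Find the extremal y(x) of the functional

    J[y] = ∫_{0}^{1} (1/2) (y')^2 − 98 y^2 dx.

The Lagrangian is L = (1/2) (y')^2 − 98 y^2.
Compute ∂L/∂y = -196y, ∂L/∂y' = y'.
The Euler-Lagrange equation d/dx(∂L/∂y') − ∂L/∂y = 0 reduces to
    y'' + 196 y = 0.
Its general solution is
    y(x) = A sin(14x) + B cos(14x),
with A, B fixed by the endpoint conditions.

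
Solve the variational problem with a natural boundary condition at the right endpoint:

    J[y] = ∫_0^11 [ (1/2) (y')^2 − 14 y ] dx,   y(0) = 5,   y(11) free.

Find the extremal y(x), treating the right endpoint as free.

The Lagrangian L = (1/2) (y')^2 − 14 y gives
    ∂L/∂y = −14,   ∂L/∂y' = y'.
Euler-Lagrange: d/dx(y') − (−14) = 0, i.e. y'' + 14 = 0, so
    y(x) = −(14/2) x^2 + C1 x + C2.
Fixed left endpoint y(0) = 5 ⇒ C2 = 5.
The right endpoint x = 11 is free, so the natural (transversality) condition is ∂L/∂y' |_{x=11} = 0, i.e. y'(11) = 0.
Compute y'(x) = −14 x + C1, so y'(11) = −154 + C1 = 0 ⇒ C1 = 154.
Therefore the extremal is
    y(x) = −7 x^2 + 154 x + 5.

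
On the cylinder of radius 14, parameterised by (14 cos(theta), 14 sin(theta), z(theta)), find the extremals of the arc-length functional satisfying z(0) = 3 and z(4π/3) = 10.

Parameterise the cylinder of radius R = 14 as
    r(θ) = (14 cos θ, 14 sin θ, z(θ)).
The arc-length element is
    ds = sqrt(196 + (dz/dθ)^2) dθ,
so the Lagrangian is L = sqrt(196 + z'^2).
L depends on z' only, not on z or θ, so ∂L/∂z = 0 and
    ∂L/∂z' = z' / sqrt(196 + z'^2).
The Euler-Lagrange equation gives
    d/dθ( z' / sqrt(196 + z'^2) ) = 0,
so z' is constant. Integrating once:
    z(θ) = a θ + b,
a helix on the cylinder (a straight line when the cylinder is unrolled). The constants a, b are determined by the endpoint conditions.
With endpoint conditions z(0) = 3 and z(4π/3) = 10: from z(0) = b we get b = 3, and a·4π/3 + 3 = 10 gives a = 21/(4π), so
    z(θ) = (21/(4π)) θ + 3.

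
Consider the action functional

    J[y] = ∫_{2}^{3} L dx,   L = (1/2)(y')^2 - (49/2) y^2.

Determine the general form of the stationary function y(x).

The Lagrangian is L = (1/2)(y')^2 - (49/2) y^2.
∂L/∂y = -49y.
∂L/∂y' = y'.
The Euler-Lagrange equation d/dx(∂L/∂y') − ∂L/∂y = 0 becomes:
    y'' + 49 y = 0
General solution: y(x) = A sin(7x) + B cos(7x), where A and B are arbitrary constants fixed by the endpoint conditions.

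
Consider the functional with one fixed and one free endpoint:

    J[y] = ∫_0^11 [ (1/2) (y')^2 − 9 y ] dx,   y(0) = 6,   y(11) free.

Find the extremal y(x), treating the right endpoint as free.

The Lagrangian L = (1/2) (y')^2 − 9 y gives
    ∂L/∂y = −9,   ∂L/∂y' = y'.
Euler-Lagrange: d/dx(y') − (−9) = 0, i.e. y'' + 9 = 0, so
    y(x) = −(9/2) x^2 + C1 x + C2.
Fixed left endpoint y(0) = 6 ⇒ C2 = 6.
The right endpoint x = 11 is free, so the natural (transversality) condition is ∂L/∂y' |_{x=11} = 0, i.e. y'(11) = 0.
Compute y'(x) = −9 x + C1, so y'(11) = −99 + C1 = 0 ⇒ C1 = 99.
Therefore the extremal is
    y(x) = −(9/2) x^2 + 99 x + 6.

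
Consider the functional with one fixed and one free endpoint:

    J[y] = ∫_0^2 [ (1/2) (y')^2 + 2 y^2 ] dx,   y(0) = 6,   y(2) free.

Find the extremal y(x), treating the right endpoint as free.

The Lagrangian L = (1/2) (y')^2 + 2 y^2 gives
    ∂L/∂y = 4 y,   ∂L/∂y' = y'.
Euler-Lagrange: y'' − 4 y = 0.
With k = 2, the general solution is
    y(x) = A cosh(2 x) + B sinh(2 x).
Fixed left endpoint y(0) = 6 ⇒ A = 6.
The right endpoint x = 2 is free, so the natural (transversality) condition is ∂L/∂y' |_{x=2} = 0, i.e. y'(2) = 0.
Compute y'(x) = A k sinh(k x) + B k cosh(k x), so
    y'(2) = A k sinh(k·2) + B k cosh(k·2) = 0
    ⇒ B = −A tanh(k·2) = − 6 tanh(2·2).
Therefore the extremal is
    y(x) = 6 cosh(2 x) − 6 tanh(2·2) sinh(2 x).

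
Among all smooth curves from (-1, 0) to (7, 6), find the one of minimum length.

Arc-length functional: J[y] = ∫ sqrt(1 + (y')^2) dx.
Lagrangian L = sqrt(1 + (y')^2) has no explicit y dependence, so ∂L/∂y = 0 and the Euler-Lagrange equation gives
    d/dx( y' / sqrt(1 + (y')^2) ) = 0  ⇒  y' / sqrt(1 + (y')^2) = const.
Hence y' is constant, so y(x) is affine.
Fitting the endpoints (-1, 0) and (7, 6):
    slope m = (6 − 0) / (7 − (-1)) = 3/4,
    intercept c = 0 − m·(-1) = 3/4.
Extremal: y(x) = (3/4) x + 3/4.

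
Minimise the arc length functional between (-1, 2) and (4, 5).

Arc-length functional: J[y] = ∫ sqrt(1 + (y')^2) dx.
Lagrangian L = sqrt(1 + (y')^2) has no explicit y dependence, so ∂L/∂y = 0 and the Euler-Lagrange equation gives
    d/dx( y' / sqrt(1 + (y')^2) ) = 0  ⇒  y' / sqrt(1 + (y')^2) = const.
Hence y' is constant, so y(x) is affine.
Fitting the endpoints (-1, 2) and (4, 5):
    slope m = (5 − 2) / (4 − (-1)) = 3/5,
    intercept c = 2 − m·(-1) = 13/5.
Extremal: y(x) = (3/5) x + 13/5.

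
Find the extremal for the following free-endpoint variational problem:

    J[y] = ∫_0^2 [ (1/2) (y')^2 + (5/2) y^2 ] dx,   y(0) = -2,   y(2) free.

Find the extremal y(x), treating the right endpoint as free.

The Lagrangian L = (1/2) (y')^2 + (5/2) y^2 gives
    ∂L/∂y = 5 y,   ∂L/∂y' = y'.
Euler-Lagrange: y'' − 5 y = 0.
With k = sqrt(5), the general solution is
    y(x) = A cosh(sqrt(5) x) + B sinh(sqrt(5) x).
Fixed left endpoint y(0) = -2 ⇒ A = -2.
The right endpoint x = 2 is free, so the natural (transversality) condition is ∂L/∂y' |_{x=2} = 0, i.e. y'(2) = 0.
Compute y'(x) = A k sinh(k x) + B k cosh(k x), so
    y'(2) = A k sinh(k·2) + B k cosh(k·2) = 0
    ⇒ B = −A tanh(k·2) = 2 tanh(sqrt(5)·2).
Therefore the extremal is
    y(x) = −2 cosh(sqrt(5) x) + 2 tanh(sqrt(5)·2) sinh(sqrt(5) x).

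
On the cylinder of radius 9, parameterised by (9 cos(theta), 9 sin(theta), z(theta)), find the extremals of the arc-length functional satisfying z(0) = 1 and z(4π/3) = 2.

Parameterise the cylinder of radius R = 9 as
    r(θ) = (9 cos θ, 9 sin θ, z(θ)).
The arc-length element is
    ds = sqrt(81 + (dz/dθ)^2) dθ,
so the Lagrangian is L = sqrt(81 + z'^2).
L depends on z' only, not on z or θ, so ∂L/∂z = 0 and
    ∂L/∂z' = z' / sqrt(81 + z'^2).
The Euler-Lagrange equation gives
    d/dθ( z' / sqrt(81 + z'^2) ) = 0,
so z' is constant. Integrating once:
    z(θ) = a θ + b,
a helix on the cylinder (a straight line when the cylinder is unrolled). The constants a, b are determined by the endpoint conditions.
With endpoint conditions z(0) = 1 and z(4π/3) = 2: from z(0) = b we get b = 1, and a·4π/3 + 1 = 2 gives a = 3/(4π), so
    z(θ) = (3/(4π)) θ + 1.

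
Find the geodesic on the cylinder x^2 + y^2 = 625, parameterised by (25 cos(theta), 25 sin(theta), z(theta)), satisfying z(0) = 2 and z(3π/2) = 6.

Parameterise the cylinder of radius R = 25 as
    r(θ) = (25 cos θ, 25 sin θ, z(θ)).
The arc-length element is
    ds = sqrt(625 + (dz/dθ)^2) dθ,
so the Lagrangian is L = sqrt(625 + z'^2).
L depends on z' only, not on z or θ, so ∂L/∂z = 0 and
    ∂L/∂z' = z' / sqrt(625 + z'^2).
The Euler-Lagrange equation gives
    d/dθ( z' / sqrt(625 + z'^2) ) = 0,
so z' is constant. Integrating once:
    z(θ) = a θ + b,
a helix on the cylinder (a straight line when the cylinder is unrolled). The constants a, b are determined by the endpoint conditions.
With endpoint conditions z(0) = 2 and z(3π/2) = 6: from z(0) = b we get b = 2, and a·3π/2 + 2 = 6 gives a = 8/(3π), so
    z(θ) = (8/(3π)) θ + 2.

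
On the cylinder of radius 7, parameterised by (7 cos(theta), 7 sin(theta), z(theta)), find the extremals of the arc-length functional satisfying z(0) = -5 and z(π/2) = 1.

Parameterise the cylinder of radius R = 7 as
    r(θ) = (7 cos θ, 7 sin θ, z(θ)).
The arc-length element is
    ds = sqrt(49 + (dz/dθ)^2) dθ,
so the Lagrangian is L = sqrt(49 + z'^2).
L depends on z' only, not on z or θ, so ∂L/∂z = 0 and
    ∂L/∂z' = z' / sqrt(49 + z'^2).
The Euler-Lagrange equation gives
    d/dθ( z' / sqrt(49 + z'^2) ) = 0,
so z' is constant. Integrating once:
    z(θ) = a θ + b,
a helix on the cylinder (a straight line when the cylinder is unrolled). The constants a, b are determined by the endpoint conditions.
With endpoint conditions z(0) = -5 and z(π/2) = 1: from z(0) = b we get b = -5, and a·π/2 + -5 = 1 gives a = 12/π, so
    z(θ) = (12/π) θ − 5.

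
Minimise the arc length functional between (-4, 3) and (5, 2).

Arc-length functional: J[y] = ∫ sqrt(1 + (y')^2) dx.
Lagrangian L = sqrt(1 + (y')^2) has no explicit y dependence, so ∂L/∂y = 0 and the Euler-Lagrange equation gives
    d/dx( y' / sqrt(1 + (y')^2) ) = 0  ⇒  y' / sqrt(1 + (y')^2) = const.
Hence y' is constant, so y(x) is affine.
Fitting the endpoints (-4, 3) and (5, 2):
    slope m = (2 − 3) / (5 − (-4)) = -1/9,
    intercept c = 3 − m·(-4) = 23/9.
Extremal: y(x) = (-1/9) x + 23/9.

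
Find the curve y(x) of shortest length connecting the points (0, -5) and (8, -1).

Arc-length functional: J[y] = ∫ sqrt(1 + (y')^2) dx.
Lagrangian L = sqrt(1 + (y')^2) has no explicit y dependence, so ∂L/∂y = 0 and the Euler-Lagrange equation gives
    d/dx( y' / sqrt(1 + (y')^2) ) = 0  ⇒  y' / sqrt(1 + (y')^2) = const.
Hence y' is constant, so y(x) is affine.
Fitting the endpoints (0, -5) and (8, -1):
    slope m = ((-1) − (-5)) / (8 − 0) = 1/2,
    intercept c = (-5) − m·0 = -5.
Extremal: y(x) = (1/2) x - 5.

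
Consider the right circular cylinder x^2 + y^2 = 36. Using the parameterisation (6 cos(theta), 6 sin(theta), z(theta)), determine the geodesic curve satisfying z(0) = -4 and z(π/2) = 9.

Parameterise the cylinder of radius R = 6 as
    r(θ) = (6 cos θ, 6 sin θ, z(θ)).
The arc-length element is
    ds = sqrt(36 + (dz/dθ)^2) dθ,
so the Lagrangian is L = sqrt(36 + z'^2).
L depends on z' only, not on z or θ, so ∂L/∂z = 0 and
    ∂L/∂z' = z' / sqrt(36 + z'^2).
The Euler-Lagrange equation gives
    d/dθ( z' / sqrt(36 + z'^2) ) = 0,
so z' is constant. Integrating once:
    z(θ) = a θ + b,
a helix on the cylinder (a straight line when the cylinder is unrolled). The constants a, b are determined by the endpoint conditions.
With endpoint conditions z(0) = -4 and z(π/2) = 9: from z(0) = b we get b = -4, and a·π/2 + -4 = 9 gives a = 26/π, so
    z(θ) = (26/π) θ − 4.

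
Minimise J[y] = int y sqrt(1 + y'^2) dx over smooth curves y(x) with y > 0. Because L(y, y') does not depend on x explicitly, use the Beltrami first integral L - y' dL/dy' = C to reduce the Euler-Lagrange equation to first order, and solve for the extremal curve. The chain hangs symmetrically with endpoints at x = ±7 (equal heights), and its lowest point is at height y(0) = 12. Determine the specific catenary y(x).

The Lagrangian L(y, y') = y sqrt(1 + y'^2) has no explicit x dependence, so the Beltrami identity applies:
    L − y' ∂L/∂y' = C.
Compute ∂L/∂y' = y · y' / sqrt(1 + y'^2). Then
    L − y' ∂L/∂y'
    = y sqrt(1 + y'^2) − y · y'^2 / sqrt(1 + y'^2)
    = y (1 + y'^2 − y'^2) / sqrt(1 + y'^2)
    = y / sqrt(1 + y'^2) = C.
Squaring gives y^2 = C^2 (1 + y'^2), i.e.
    y'^2 = y^2 / C^2 − 1.
Separating variables,
    dy / sqrt(y^2 − C^2) = dx / C,
and integrating gives arccosh(y / C) = (x − a)/C, so
    y(x) = C cosh((x − a)/C),
the catenary. The constants C and a are fixed by the two endpoint conditions (and, for the hanging-chain problem, the length constraint selects C).
Now fit the given data. The endpoints x = ±7 are symmetric at equal height, so the catenary is even about its minimum: a = 0 and y(x) = C cosh(x/C). The lowest point is y(0) = C cosh(0) = C, and we are told y(0) = 12, so C = 12. Therefore
    y(x) = 12 cosh(x/12),
and at the endpoints
    y(±7) = 12 cosh(7/12).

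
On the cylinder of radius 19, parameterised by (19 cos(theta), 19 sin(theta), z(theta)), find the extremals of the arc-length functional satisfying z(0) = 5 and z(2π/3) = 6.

Parameterise the cylinder of radius R = 19 as
    r(θ) = (19 cos θ, 19 sin θ, z(θ)).
The arc-length element is
    ds = sqrt(361 + (dz/dθ)^2) dθ,
so the Lagrangian is L = sqrt(361 + z'^2).
L depends on z' only, not on z or θ, so ∂L/∂z = 0 and
    ∂L/∂z' = z' / sqrt(361 + z'^2).
The Euler-Lagrange equation gives
    d/dθ( z' / sqrt(361 + z'^2) ) = 0,
so z' is constant. Integrating once:
    z(θ) = a θ + b,
a helix on the cylinder (a straight line when the cylinder is unrolled). The constants a, b are determined by the endpoint conditions.
With endpoint conditions z(0) = 5 and z(2π/3) = 6: from z(0) = b we get b = 5, and a·2π/3 + 5 = 6 gives a = 3/(2π), so
    z(θ) = (3/(2π)) θ + 5.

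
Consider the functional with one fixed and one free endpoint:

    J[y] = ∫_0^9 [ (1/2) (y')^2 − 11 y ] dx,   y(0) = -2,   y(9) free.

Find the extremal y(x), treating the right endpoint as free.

The Lagrangian L = (1/2) (y')^2 − 11 y gives
    ∂L/∂y = −11,   ∂L/∂y' = y'.
Euler-Lagrange: d/dx(y') − (−11) = 0, i.e. y'' + 11 = 0, so
    y(x) = −(11/2) x^2 + C1 x + C2.
Fixed left endpoint y(0) = -2 ⇒ C2 = -2.
The right endpoint x = 9 is free, so the natural (transversality) condition is ∂L/∂y' |_{x=9} = 0, i.e. y'(9) = 0.
Compute y'(x) = −11 x + C1, so y'(9) = −99 + C1 = 0 ⇒ C1 = 99.
Therefore the extremal is
    y(x) = −(11/2) x^2 + 99 x − 2.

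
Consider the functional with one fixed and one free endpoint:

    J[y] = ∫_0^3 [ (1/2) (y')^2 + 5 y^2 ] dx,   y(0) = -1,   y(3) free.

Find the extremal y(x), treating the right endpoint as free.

The Lagrangian L = (1/2) (y')^2 + 5 y^2 gives
    ∂L/∂y = 10 y,   ∂L/∂y' = y'.
Euler-Lagrange: y'' − 10 y = 0.
With k = sqrt(10), the general solution is
    y(x) = A cosh(sqrt(10) x) + B sinh(sqrt(10) x).
Fixed left endpoint y(0) = -1 ⇒ A = -1.
The right endpoint x = 3 is free, so the natural (transversality) condition is ∂L/∂y' |_{x=3} = 0, i.e. y'(3) = 0.
Compute y'(x) = A k sinh(k x) + B k cosh(k x), so
    y'(3) = A k sinh(k·3) + B k cosh(k·3) = 0
    ⇒ B = −A tanh(k·3) = tanh(sqrt(10)·3).
Therefore the extremal is
    y(x) = −cosh(sqrt(10) x) + tanh(sqrt(10)·3) sinh(sqrt(10) x).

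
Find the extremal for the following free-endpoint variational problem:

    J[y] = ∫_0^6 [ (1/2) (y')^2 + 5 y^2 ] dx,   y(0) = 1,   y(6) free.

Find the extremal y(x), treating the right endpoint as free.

The Lagrangian L = (1/2) (y')^2 + 5 y^2 gives
    ∂L/∂y = 10 y,   ∂L/∂y' = y'.
Euler-Lagrange: y'' − 10 y = 0.
With k = sqrt(10), the general solution is
    y(x) = A cosh(sqrt(10) x) + B sinh(sqrt(10) x).
Fixed left endpoint y(0) = 1 ⇒ A = 1.
The right endpoint x = 6 is free, so the natural (transversality) condition is ∂L/∂y' |_{x=6} = 0, i.e. y'(6) = 0.
Compute y'(x) = A k sinh(k x) + B k cosh(k x), so
    y'(6) = A k sinh(k·6) + B k cosh(k·6) = 0
    ⇒ B = −A tanh(k·6) = − tanh(sqrt(10)·6).
Therefore the extremal is
    y(x) = cosh(sqrt(10) x) − tanh(sqrt(10)·6) sinh(sqrt(10) x).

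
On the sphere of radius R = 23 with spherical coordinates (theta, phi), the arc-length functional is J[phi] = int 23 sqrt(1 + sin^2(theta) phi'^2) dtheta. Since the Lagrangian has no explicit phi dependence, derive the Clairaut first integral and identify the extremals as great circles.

On the sphere of radius R = 23 with spherical coordinates (θ, φ), the induced metric is
    ds^2 = 529(dθ^2 + sin^2(θ) dφ^2).
Parameterise by θ; the arc-length functional is
    J[φ] = ∫ 23 sqrt(1 + sin^2(θ) (dφ/dθ)^2) dθ,
so L = 23 sqrt(1 + sin^2(θ) φ'^2). Compute
    ∂L/∂φ = 0  (L has no explicit φ dependence),
    ∂L/∂φ' = 23 sin^2(θ) φ' / sqrt(1 + sin^2(θ) φ'^2).
Since ∂L/∂φ = 0, the Euler-Lagrange equation
    d/dθ(∂L/∂φ') − ∂L/∂φ = 0
reduces to d/dθ(∂L/∂φ') = 0, i.e. the momentum conjugate to φ is conserved:
    23 sin^2(θ) φ' / sqrt(1 + sin^2(θ) φ'^2) = C.
The overall factor of 23 is constant, so dividing through gives Clairaut's relation sin^2(θ) φ' / sqrt(1 + sin^2(θ) φ'^2) = C' (with C' = C/23). Solving for φ' and integrating gives the great-circle family
    cot(θ) = A cos(φ − φ_0),
i.e. the intersection of the sphere with a plane through the origin. The two constants A and φ_0 (equivalently C and one phase) are fixed by the two endpoint conditions.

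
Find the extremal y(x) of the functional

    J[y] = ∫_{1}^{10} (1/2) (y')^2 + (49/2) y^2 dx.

The Lagrangian is L = (1/2) (y')^2 + (49/2) y^2.
Compute ∂L/∂y = 49y, ∂L/∂y' = y'.
The Euler-Lagrange equation d/dx(∂L/∂y') − ∂L/∂y = 0 reduces to
    y'' − 49 y = 0.
Its general solution is
    y(x) = A e^(7x) + B e^(−7x),
with A, B fixed by the endpoint conditions.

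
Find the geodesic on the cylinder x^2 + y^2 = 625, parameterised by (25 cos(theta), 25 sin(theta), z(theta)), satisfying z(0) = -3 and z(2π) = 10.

Parameterise the cylinder of radius R = 25 as
    r(θ) = (25 cos θ, 25 sin θ, z(θ)).
The arc-length element is
    ds = sqrt(625 + (dz/dθ)^2) dθ,
so the Lagrangian is L = sqrt(625 + z'^2).
L depends on z' only, not on z or θ, so ∂L/∂z = 0 and
    ∂L/∂z' = z' / sqrt(625 + z'^2).
The Euler-Lagrange equation gives
    d/dθ( z' / sqrt(625 + z'^2) ) = 0,
so z' is constant. Integrating once:
    z(θ) = a θ + b,
a helix on the cylinder (a straight line when the cylinder is unrolled). The constants a, b are determined by the endpoint conditions.
With endpoint conditions z(0) = -3 and z(2π) = 10: from z(0) = b we get b = -3, and a·2π + -3 = 10 gives a = 13/(2π), so
    z(θ) = (13/(2π)) θ − 3.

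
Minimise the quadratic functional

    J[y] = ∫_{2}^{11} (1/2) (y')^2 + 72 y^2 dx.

The Lagrangian is L = (1/2) (y')^2 + 72 y^2.
Compute ∂L/∂y = 144y, ∂L/∂y' = y'.
The Euler-Lagrange equation d/dx(∂L/∂y') − ∂L/∂y = 0 reduces to
    y'' − 144 y = 0.
Its general solution is
    y(x) = A e^(12x) + B e^(−12x),
with A, B fixed by the endpoint conditions.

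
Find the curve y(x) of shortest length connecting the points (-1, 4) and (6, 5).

Arc-length functional: J[y] = ∫ sqrt(1 + (y')^2) dx.
Lagrangian L = sqrt(1 + (y')^2) has no explicit y dependence, so ∂L/∂y = 0 and the Euler-Lagrange equation gives
    d/dx( y' / sqrt(1 + (y')^2) ) = 0  ⇒  y' / sqrt(1 + (y')^2) = const.
Hence y' is constant, so y(x) is affine.
Fitting the endpoints (-1, 4) and (6, 5):
    slope m = (5 − 4) / (6 − (-1)) = 1/7,
    intercept c = 4 − m·(-1) = 29/7.
Extremal: y(x) = (1/7) x + 29/7.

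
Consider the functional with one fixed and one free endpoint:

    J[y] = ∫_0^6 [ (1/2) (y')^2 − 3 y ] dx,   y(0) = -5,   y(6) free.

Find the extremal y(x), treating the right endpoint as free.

The Lagrangian L = (1/2) (y')^2 − 3 y gives
    ∂L/∂y = −3,   ∂L/∂y' = y'.
Euler-Lagrange: d/dx(y') − (−3) = 0, i.e. y'' + 3 = 0, so
    y(x) = −(3/2) x^2 + C1 x + C2.
Fixed left endpoint y(0) = -5 ⇒ C2 = -5.
The right endpoint x = 6 is free, so the natural (transversality) condition is ∂L/∂y' |_{x=6} = 0, i.e. y'(6) = 0.
Compute y'(x) = −3 x + C1, so y'(6) = −18 + C1 = 0 ⇒ C1 = 18.
Therefore the extremal is
    y(x) = −(3/2) x^2 + 18 x − 5.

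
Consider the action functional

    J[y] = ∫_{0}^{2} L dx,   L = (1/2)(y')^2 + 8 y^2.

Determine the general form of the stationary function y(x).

The Lagrangian is L = (1/2)(y')^2 + 8 y^2.
∂L/∂y = 16y.
∂L/∂y' = y'.
The Euler-Lagrange equation d/dx(∂L/∂y') − ∂L/∂y = 0 becomes:
    y'' - 16 y = 0
General solution: y(x) = A e^(4x) + B e^(-4x), where A and B are arbitrary constants fixed by the endpoint conditions.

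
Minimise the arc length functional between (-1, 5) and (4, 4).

Arc-length functional: J[y] = ∫ sqrt(1 + (y')^2) dx.
Lagrangian L = sqrt(1 + (y')^2) has no explicit y dependence, so ∂L/∂y = 0 and the Euler-Lagrange equation gives
    d/dx( y' / sqrt(1 + (y')^2) ) = 0  ⇒  y' / sqrt(1 + (y')^2) = const.
Hence y' is constant, so y(x) is affine.
Fitting the endpoints (-1, 5) and (4, 4):
    slope m = (4 − 5) / (4 − (-1)) = -1/5,
    intercept c = 5 − m·(-1) = 24/5.
Extremal: y(x) = (-1/5) x + 24/5.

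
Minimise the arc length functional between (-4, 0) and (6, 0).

Arc-length functional: J[y] = ∫ sqrt(1 + (y')^2) dx.
Lagrangian L = sqrt(1 + (y')^2) has no explicit y dependence, so ∂L/∂y = 0 and the Euler-Lagrange equation gives
    d/dx( y' / sqrt(1 + (y')^2) ) = 0  ⇒  y' / sqrt(1 + (y')^2) = const.
Hence y' is constant, so y(x) is affine.
Fitting the endpoints (-4, 0) and (6, 0):
    slope m = (0 − 0) / (6 − (-4)) = 0,
    intercept c = 0 − m·(-4) = 0.
Extremal: y(x) = 0.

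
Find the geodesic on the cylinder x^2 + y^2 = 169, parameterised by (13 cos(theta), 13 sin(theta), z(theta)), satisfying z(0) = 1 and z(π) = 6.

Parameterise the cylinder of radius R = 13 as
    r(θ) = (13 cos θ, 13 sin θ, z(θ)).
The arc-length element is
    ds = sqrt(169 + (dz/dθ)^2) dθ,
so the Lagrangian is L = sqrt(169 + z'^2).
L depends on z' only, not on z or θ, so ∂L/∂z = 0 and
    ∂L/∂z' = z' / sqrt(169 + z'^2).
The Euler-Lagrange equation gives
    d/dθ( z' / sqrt(169 + z'^2) ) = 0,
so z' is constant. Integrating once:
    z(θ) = a θ + b,
a helix on the cylinder (a straight line when the cylinder is unrolled). The constants a, b are determined by the endpoint conditions.
With endpoint conditions z(0) = 1 and z(π) = 6: from z(0) = b we get b = 1, and a·π + 1 = 6 gives a = 5/π, so
    z(θ) = (5/π) θ + 1.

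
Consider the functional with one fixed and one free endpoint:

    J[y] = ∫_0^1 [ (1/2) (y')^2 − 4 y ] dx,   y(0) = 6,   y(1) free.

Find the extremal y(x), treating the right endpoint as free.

The Lagrangian L = (1/2) (y')^2 − 4 y gives
    ∂L/∂y = −4,   ∂L/∂y' = y'.
Euler-Lagrange: d/dx(y') − (−4) = 0, i.e. y'' + 4 = 0, so
    y(x) = −(4/2) x^2 + C1 x + C2.
Fixed left endpoint y(0) = 6 ⇒ C2 = 6.
The right endpoint x = 1 is free, so the natural (transversality) condition is ∂L/∂y' |_{x=1} = 0, i.e. y'(1) = 0.
Compute y'(x) = −4 x + C1, so y'(1) = −4 + C1 = 0 ⇒ C1 = 4.
Therefore the extremal is
    y(x) = −2 x^2 + 4 x + 6.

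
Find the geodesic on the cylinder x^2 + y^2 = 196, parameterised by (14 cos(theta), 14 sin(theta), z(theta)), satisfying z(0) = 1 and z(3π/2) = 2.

Parameterise the cylinder of radius R = 14 as
    r(θ) = (14 cos θ, 14 sin θ, z(θ)).
The arc-length element is
    ds = sqrt(196 + (dz/dθ)^2) dθ,
so the Lagrangian is L = sqrt(196 + z'^2).
L depends on z' only, not on z or θ, so ∂L/∂z = 0 and
    ∂L/∂z' = z' / sqrt(196 + z'^2).
The Euler-Lagrange equation gives
    d/dθ( z' / sqrt(196 + z'^2) ) = 0,
so z' is constant. Integrating once:
    z(θ) = a θ + b,
a helix on the cylinder (a straight line when the cylinder is unrolled). The constants a, b are determined by the endpoint conditions.
With endpoint conditions z(0) = 1 and z(3π/2) = 2: from z(0) = b we get b = 1, and a·3π/2 + 1 = 2 gives a = 2/(3π), so
    z(θ) = (2/(3π)) θ + 1.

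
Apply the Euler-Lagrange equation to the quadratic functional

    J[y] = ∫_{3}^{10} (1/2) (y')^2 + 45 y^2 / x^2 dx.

The Lagrangian is L = (1/2) (y')^2 + 45 y^2 / x^2.
Compute ∂L/∂y = 90y/x^2, ∂L/∂y' = y'.
The Euler-Lagrange equation d/dx(∂L/∂y') − ∂L/∂y = 0 reduces to
    y'' − 90/x^2 · y = 0  (x > 0).
Its general solution is
    y(x) = A x^10 + B x^(-9),
with A, B fixed by the endpoint conditions.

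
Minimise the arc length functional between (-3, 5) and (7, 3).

Arc-length functional: J[y] = ∫ sqrt(1 + (y')^2) dx.
Lagrangian L = sqrt(1 + (y')^2) has no explicit y dependence, so ∂L/∂y = 0 and the Euler-Lagrange equation gives
    d/dx( y' / sqrt(1 + (y')^2) ) = 0  ⇒  y' / sqrt(1 + (y')^2) = const.
Hence y' is constant, so y(x) is affine.
Fitting the endpoints (-3, 5) and (7, 3):
    slope m = (3 − 5) / (7 − (-3)) = -1/5,
    intercept c = 5 − m·(-3) = 22/5.
Extremal: y(x) = (-1/5) x + 22/5.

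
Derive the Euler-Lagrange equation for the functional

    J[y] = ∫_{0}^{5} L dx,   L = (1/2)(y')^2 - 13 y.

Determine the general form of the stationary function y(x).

The Lagrangian is L = (1/2)(y')^2 - 13 y.
∂L/∂y = -13.
∂L/∂y' = y'.
The Euler-Lagrange equation d/dx(∂L/∂y') − ∂L/∂y = 0 becomes:
    y'' + 13 = 0
General solution: y(x) = -(13/2) x^2 + A x + B, where A and B are arbitrary constants fixed by the endpoint conditions.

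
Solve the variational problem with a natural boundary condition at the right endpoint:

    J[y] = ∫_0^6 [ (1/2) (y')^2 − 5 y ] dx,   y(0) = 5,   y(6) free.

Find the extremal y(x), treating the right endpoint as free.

The Lagrangian L = (1/2) (y')^2 − 5 y gives
    ∂L/∂y = −5,   ∂L/∂y' = y'.
Euler-Lagrange: d/dx(y') − (−5) = 0, i.e. y'' + 5 = 0, so
    y(x) = −(5/2) x^2 + C1 x + C2.
Fixed left endpoint y(0) = 5 ⇒ C2 = 5.
The right endpoint x = 6 is free, so the natural (transversality) condition is ∂L/∂y' |_{x=6} = 0, i.e. y'(6) = 0.
Compute y'(x) = −5 x + C1, so y'(6) = −30 + C1 = 0 ⇒ C1 = 30.
Therefore the extremal is
    y(x) = −(5/2) x^2 + 30 x + 5.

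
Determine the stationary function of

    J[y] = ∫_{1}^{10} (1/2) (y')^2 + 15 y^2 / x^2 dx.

The Lagrangian is L = (1/2) (y')^2 + 15 y^2 / x^2.
Compute ∂L/∂y = 30y/x^2, ∂L/∂y' = y'.
The Euler-Lagrange equation d/dx(∂L/∂y') − ∂L/∂y = 0 reduces to
    y'' − 30/x^2 · y = 0  (x > 0).
Its general solution is
    y(x) = A x^6 + B x^(-5),
with A, B fixed by the endpoint conditions.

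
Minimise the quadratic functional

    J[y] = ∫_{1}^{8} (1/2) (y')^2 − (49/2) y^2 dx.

The Lagrangian is L = (1/2) (y')^2 − (49/2) y^2.
Compute ∂L/∂y = -49y, ∂L/∂y' = y'.
The Euler-Lagrange equation d/dx(∂L/∂y') − ∂L/∂y = 0 reduces to
    y'' + 49 y = 0.
Its general solution is
    y(x) = A sin(7x) + B cos(7x),
with A, B fixed by the endpoint conditions.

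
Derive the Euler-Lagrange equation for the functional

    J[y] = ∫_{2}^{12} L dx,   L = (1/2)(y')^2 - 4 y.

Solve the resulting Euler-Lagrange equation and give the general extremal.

The Lagrangian is L = (1/2)(y')^2 - 4 y.
∂L/∂y = -4.
∂L/∂y' = y'.
The Euler-Lagrange equation d/dx(∂L/∂y') − ∂L/∂y = 0 becomes:
    y'' + 4 = 0
General solution: y(x) = -2 x^2 + A x + B, where A and B are arbitrary constants fixed by the endpoint conditions.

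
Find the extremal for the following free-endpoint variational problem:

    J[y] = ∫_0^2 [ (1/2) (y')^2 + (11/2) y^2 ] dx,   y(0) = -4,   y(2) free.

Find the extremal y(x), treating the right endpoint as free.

The Lagrangian L = (1/2) (y')^2 + (11/2) y^2 gives
    ∂L/∂y = 11 y,   ∂L/∂y' = y'.
Euler-Lagrange: y'' − 11 y = 0.
With k = sqrt(11), the general solution is
    y(x) = A cosh(sqrt(11) x) + B sinh(sqrt(11) x).
Fixed left endpoint y(0) = -4 ⇒ A = -4.
The right endpoint x = 2 is free, so the natural (transversality) condition is ∂L/∂y' |_{x=2} = 0, i.e. y'(2) = 0.
Compute y'(x) = A k sinh(k x) + B k cosh(k x), so
    y'(2) = A k sinh(k·2) + B k cosh(k·2) = 0
    ⇒ B = −A tanh(k·2) = 4 tanh(sqrt(11)·2).
Therefore the extremal is
    y(x) = −4 cosh(sqrt(11) x) + 4 tanh(sqrt(11)·2) sinh(sqrt(11) x).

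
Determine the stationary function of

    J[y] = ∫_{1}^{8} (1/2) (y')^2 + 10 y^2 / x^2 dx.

The Lagrangian is L = (1/2) (y')^2 + 10 y^2 / x^2.
Compute ∂L/∂y = 20y/x^2, ∂L/∂y' = y'.
The Euler-Lagrange equation d/dx(∂L/∂y') − ∂L/∂y = 0 reduces to
    y'' − 20/x^2 · y = 0  (x > 0).
Its general solution is
    y(x) = A x^5 + B x^(-4),
with A, B fixed by the endpoint conditions.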